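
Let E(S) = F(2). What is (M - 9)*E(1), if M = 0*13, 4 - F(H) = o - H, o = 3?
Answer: -27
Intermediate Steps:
F(H) = 1 + H (F(H) = 4 - (3 - H) = 4 + (-3 + H) = 1 + H)
E(S) = 3 (E(S) = 1 + 2 = 3)
M = 0
(M - 9)*E(1) = (0 - 9)*3 = -9*3 = -27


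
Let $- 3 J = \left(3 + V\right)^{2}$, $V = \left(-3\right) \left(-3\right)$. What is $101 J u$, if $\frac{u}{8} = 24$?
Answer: $-930816$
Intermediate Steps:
$u = 192$ ($u = 8 \cdot 24 = 192$)
$V = 9$
$J = -48$ ($J = - \frac{\left(3 + 9\right)^{2}}{3} = - \frac{12^{2}}{3} = \left(- \frac{1}{3}\right) 144 = -48$)
$101 J u = 101 \left(-48\right) 192 = \left(-4848\right) 192 = -930816$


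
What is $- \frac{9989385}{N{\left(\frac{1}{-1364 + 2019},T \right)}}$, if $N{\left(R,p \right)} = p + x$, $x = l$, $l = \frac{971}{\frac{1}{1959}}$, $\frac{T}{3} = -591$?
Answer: $- \frac{67955}{12928} \approx -5.2564$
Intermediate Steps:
$T = -1773$ ($T = 3 \left(-591\right) = -1773$)
$l = 1902189$ ($l = 971 \frac{1}{\frac{1}{1959}} = 971 \cdot 1959 = 1902189$)
$x = 1902189$
$N{\left(R,p \right)} = 1902189 + p$ ($N{\left(R,p \right)} = p + 1902189 = 1902189 + p$)
$- \frac{9989385}{N{\left(\frac{1}{-1364 + 2019},T \right)}} = - \frac{9989385}{1902189 - 1773} = - \frac{9989385}{1900416} = \left(-9989385\right) \frac{1}{1900416} = - \frac{67955}{12928}$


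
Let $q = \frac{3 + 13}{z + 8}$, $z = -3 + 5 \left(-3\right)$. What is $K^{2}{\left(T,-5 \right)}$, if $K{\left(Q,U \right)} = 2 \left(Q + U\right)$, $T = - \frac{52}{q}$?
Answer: $3025$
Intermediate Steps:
$z = -18$ ($z = -3 - 15 = -18$)
$q = - \frac{8}{5}$ ($q = \frac{3 + 13}{-18 + 8} = \frac{16}{-10} = 16 \left(- \frac{1}{10}\right) = - \frac{8}{5} \approx -1.6$)
$T = \frac{65}{2}$ ($T = - \frac{52}{- \frac{8}{5}} = \left(-52\right) \left(- \frac{5}{8}\right) = \frac{65}{2} \approx 32.5$)
$K{\left(Q,U \right)} = 2 Q + 2 U$
$K^{2}{\left(T,-5 \right)} = \left(2 \cdot \frac{65}{2} + 2 \left(-5\right)\right)^{2} = \left(65 - 10\right)^{2} = 55^{2} = 3025$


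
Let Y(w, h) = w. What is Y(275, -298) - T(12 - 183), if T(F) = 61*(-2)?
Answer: 397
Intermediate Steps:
T(F) = -122
Y(275, -298) - T(12 - 183) = 275 - 1*(-122) = 275 + 122 = 397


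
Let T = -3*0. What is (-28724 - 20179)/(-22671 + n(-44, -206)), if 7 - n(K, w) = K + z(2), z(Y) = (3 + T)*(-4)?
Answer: 16301/7536 ≈ 2.1631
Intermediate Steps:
T = 0
z(Y) = -12 (z(Y) = (3 + 0)*(-4) = 3*(-4) = -12)
n(K, w) = 19 - K (n(K, w) = 7 - (K - 12) = 7 - (-12 + K) = 7 + (12 - K) = 19 - K)
(-28724 - 20179)/(-22671 + n(-44, -206)) = (-28724 - 20179)/(-22671 + (19 - 1*(-44))) = -48903/(-22671 + (19 + 44)) = -48903/(-22671 + 63) = -48903/(-22608) = -48903*(-1/22608) = 16301/7536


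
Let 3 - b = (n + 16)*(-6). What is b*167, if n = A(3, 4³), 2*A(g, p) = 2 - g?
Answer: 16032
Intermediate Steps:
A(g, p) = 1 - g/2 (A(g, p) = (2 - g)/2 = 1 - g/2)
n = -½ (n = 1 - ½*3 = 1 - 3/2 = -½ ≈ -0.50000)
b = 96 (b = 3 - (-½ + 16)*(-6) = 3 - 31*(-6)/2 = 3 - 1*(-93) = 3 + 93 = 96)
b*167 = 96*167 = 16032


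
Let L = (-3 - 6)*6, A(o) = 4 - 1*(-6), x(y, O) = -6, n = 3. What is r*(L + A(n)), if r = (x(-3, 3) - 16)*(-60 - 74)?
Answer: -129712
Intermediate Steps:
A(o) = 10 (A(o) = 4 + 6 = 10)
r = 2948 (r = (-6 - 16)*(-60 - 74) = -22*(-134) = 2948)
L = -54 (L = -9*6 = -54)
r*(L + A(n)) = 2948*(-54 + 10) = 2948*(-44) = -129712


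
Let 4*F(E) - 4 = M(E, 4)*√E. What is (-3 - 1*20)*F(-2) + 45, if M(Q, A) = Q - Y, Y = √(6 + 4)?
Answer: 22 + 23*I*√2*(2 + √10)/4 ≈ 22.0 + 41.978*I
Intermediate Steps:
Y = √10 ≈ 3.1623
M(Q, A) = Q - √10
F(E) = 1 + √E*(E - √10)/4 (F(E) = 1 + ((E - √10)*√E)/4 = 1 + (√E*(E - √10))/4 = 1 + √E*(E - √10)/4)
(-3 - 1*20)*F(-2) + 45 = (-3 - 1*20)*(1 + √(-2)*(-2 - √10)/4) + 45 = (-3 - 20)*(1 + (I*√2)*(-2 - √10)/4) + 45 = -23*(1 + I*√2*(-2 - √10)/4) + 45 = (-23 - 23*I*√2*(-2 - √10)/4) + 45 = 22 - 23*I*√2*(-2 - √10)/4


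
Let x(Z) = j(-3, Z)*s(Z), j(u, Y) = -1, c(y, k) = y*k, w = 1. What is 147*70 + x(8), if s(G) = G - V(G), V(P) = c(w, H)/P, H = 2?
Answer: 41129/4 ≈ 10282.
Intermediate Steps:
c(y, k) = k*y
V(P) = 2/P (V(P) = (2*1)/P = 2/P)
s(G) = G - 2/G
x(Z) = -Z + 2/Z (x(Z) = -(Z - 2/Z) = -Z + 2/Z)
147*70 + x(8) = 147*70 + (-1*8 + 2/8) = 10290 + (-8 + 2*(⅛)) = 10290 + (-8 + ¼) = 10290 - 31/4 = 41129/4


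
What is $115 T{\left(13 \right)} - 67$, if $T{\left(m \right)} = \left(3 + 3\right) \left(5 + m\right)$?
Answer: $12353$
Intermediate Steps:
$T{\left(m \right)} = 30 + 6 m$ ($T{\left(m \right)} = 6 \left(5 + m\right) = 30 + 6 m$)
$115 T{\left(13 \right)} - 67 = 115 \left(30 + 6 \cdot 13\right) - 67 = 115 \left(30 + 78\right) - 67 = 115 \cdot 108 - 67 = 12420 - 67 = 12353$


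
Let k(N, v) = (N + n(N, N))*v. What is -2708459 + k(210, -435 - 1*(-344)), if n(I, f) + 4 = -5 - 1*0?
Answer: -2726750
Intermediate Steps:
n(I, f) = -9 (n(I, f) = -4 + (-5 - 1*0) = -4 + (-5 + 0) = -4 - 5 = -9)
k(N, v) = v*(-9 + N) (k(N, v) = (N - 9)*v = (-9 + N)*v = v*(-9 + N))
-2708459 + k(210, -435 - 1*(-344)) = -2708459 + (-435 - 1*(-344))*(-9 + 210) = -2708459 + (-435 + 344)*201 = -2708459 - 91*201 = -2708459 - 18291 = -2726750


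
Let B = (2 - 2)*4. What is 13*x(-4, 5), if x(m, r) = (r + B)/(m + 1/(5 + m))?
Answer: -65/3 ≈ -21.667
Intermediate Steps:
B = 0 (B = 0*4 = 0)
x(m, r) = r/(m + 1/(5 + m)) (x(m, r) = (r + 0)/(m + 1/(5 + m)) = r/(m + 1/(5 + m)))
13*x(-4, 5) = 13*(5*(5 - 4)/(1 + (-4)² + 5*(-4))) = 13*(5*1/(1 + 16 - 20)) = 13*(5*1/(-3)) = 13*(5*(-⅓)*1) = 13*(-5/3) = -65/3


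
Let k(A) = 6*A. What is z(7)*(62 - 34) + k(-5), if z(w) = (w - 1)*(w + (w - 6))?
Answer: 1314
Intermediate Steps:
z(w) = (-1 + w)*(-6 + 2*w) (z(w) = (-1 + w)*(w + (-6 + w)) = (-1 + w)*(-6 + 2*w))
z(7)*(62 - 34) + k(-5) = (6 - 8*7 + 2*7**2)*(62 - 34) + 6*(-5) = (6 - 56 + 2*49)*28 - 30 = (6 - 56 + 98)*28 - 30 = 48*28 - 30 = 1344 - 30 = 1314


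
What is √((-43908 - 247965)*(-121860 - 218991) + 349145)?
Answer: 2*√24871388267 ≈ 3.1541e+5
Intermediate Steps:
√((-43908 - 247965)*(-121860 - 218991) + 349145) = √(-291873*(-340851) + 349145) = √(99485203923 + 349145) = √99485553068 = 2*√24871388267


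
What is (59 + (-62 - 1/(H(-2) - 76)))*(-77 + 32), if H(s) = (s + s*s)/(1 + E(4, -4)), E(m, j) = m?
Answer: 5645/42 ≈ 134.40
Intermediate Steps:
H(s) = s/5 + s**2/5 (H(s) = (s + s*s)/(1 + 4) = (s + s**2)/5 = (s + s**2)*(1/5) = s/5 + s**2/5)
(59 + (-62 - 1/(H(-2) - 76)))*(-77 + 32) = (59 + (-62 - 1/((1/5)*(-2)*(1 - 2) - 76)))*(-77 + 32) = (59 + (-62 - 1/((1/5)*(-2)*(-1) - 76)))*(-45) = (59 + (-62 - 1/(2/5 - 76)))*(-45) = (59 + (-62 - 1/(-378/5)))*(-45) = (59 + (-62 - 1*(-5/378)))*(-45) = (59 + (-62 + 5/378))*(-45) = (59 - 23431/378)*(-45) = -1129/378*(-45) = 5645/42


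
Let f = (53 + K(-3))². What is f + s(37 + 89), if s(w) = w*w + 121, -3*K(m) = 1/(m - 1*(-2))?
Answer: 169573/9 ≈ 18841.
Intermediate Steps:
K(m) = -1/(3*(2 + m)) (K(m) = -1/(3*(m - 1*(-2))) = -1/(3*(m + 2)) = -1/(3*(2 + m)))
s(w) = 121 + w² (s(w) = w² + 121 = 121 + w²)
f = 25600/9 (f = (53 - 1/(6 + 3*(-3)))² = (53 - 1/(6 - 9))² = (53 - 1/(-3))² = (53 - 1*(-⅓))² = (53 + ⅓)² = (160/3)² = 25600/9 ≈ 2844.4)
f + s(37 + 89) = 25600/9 + (121 + (37 + 89)²) = 25600/9 + (121 + 126²) = 25600/9 + (121 + 15876) = 25600/9 + 15997 = 169573/9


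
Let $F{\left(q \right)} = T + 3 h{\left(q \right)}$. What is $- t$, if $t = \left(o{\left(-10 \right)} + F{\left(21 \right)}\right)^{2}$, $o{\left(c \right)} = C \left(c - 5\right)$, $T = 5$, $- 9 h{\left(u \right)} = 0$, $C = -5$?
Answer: $-6400$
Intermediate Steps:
$h{\left(u \right)} = 0$ ($h{\left(u \right)} = \left(- \frac{1}{9}\right) 0 = 0$)
$F{\left(q \right)} = 5$ ($F{\left(q \right)} = 5 + 3 \cdot 0 = 5 + 0 = 5$)
$o{\left(c \right)} = 25 - 5 c$ ($o{\left(c \right)} = - 5 \left(c - 5\right) = - 5 \left(-5 + c\right) = 25 - 5 c$)
$t = 6400$ ($t = \left(\left(25 - -50\right) + 5\right)^{2} = \left(\left(25 + 50\right) + 5\right)^{2} = \left(75 + 5\right)^{2} = 80^{2} = 6400$)
$- t = \left(-1\right) 6400 = -6400$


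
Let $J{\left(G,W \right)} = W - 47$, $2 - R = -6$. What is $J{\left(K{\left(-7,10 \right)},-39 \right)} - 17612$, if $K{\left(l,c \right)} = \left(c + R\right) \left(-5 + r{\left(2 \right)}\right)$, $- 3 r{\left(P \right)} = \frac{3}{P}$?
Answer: $-17698$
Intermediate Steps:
$R = 8$ ($R = 2 - -6 = 2 + 6 = 8$)
$r{\left(P \right)} = - \frac{1}{P}$ ($r{\left(P \right)} = - \frac{3 \frac{1}{P}}{3} = - \frac{1}{P}$)
$K{\left(l,c \right)} = -44 - \frac{11 c}{2}$ ($K{\left(l,c \right)} = \left(c + 8\right) \left(-5 - \frac{1}{2}\right) = \left(8 + c\right) \left(-5 - \frac{1}{2}\right) = \left(8 + c\right) \left(- \frac{11}{2}\right) = -44 - \frac{11 c}{2}$)
$J{\left(G,W \right)} = -47 + W$
$J{\left(K{\left(-7,10 \right)},-39 \right)} - 17612 = \left(-47 - 39\right) - 17612 = -86 - 17612 = -17698$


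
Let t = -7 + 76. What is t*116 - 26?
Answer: 7978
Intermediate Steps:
t = 69
t*116 - 26 = 69*116 - 26 = 8004 - 26 = 7978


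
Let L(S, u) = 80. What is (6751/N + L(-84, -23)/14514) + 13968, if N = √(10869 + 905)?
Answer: 101365816/7257 + 6751*√14/406 ≈ 14030.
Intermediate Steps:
N = 29*√14 (N = √11774 = 29*√14 ≈ 108.51)
(6751/N + L(-84, -23)/14514) + 13968 = (6751/((29*√14)) + 80/14514) + 13968 = (6751*(√14/406) + 80*(1/14514)) + 13968 = (6751*√14/406 + 40/7257) + 13968 = (40/7257 + 6751*√14/406) + 13968 = 101365816/7257 + 6751*√14/406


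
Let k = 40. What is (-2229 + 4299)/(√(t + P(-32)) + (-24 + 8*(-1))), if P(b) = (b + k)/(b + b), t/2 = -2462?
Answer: -105984/9517 - 2484*I*√8754/9517 ≈ -11.136 - 24.421*I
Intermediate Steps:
t = -4924 (t = 2*(-2462) = -4924)
P(b) = (40 + b)/(2*b) (P(b) = (b + 40)/(b + b) = (40 + b)/((2*b)) = (40 + b)*(1/(2*b)) = (40 + b)/(2*b))
(-2229 + 4299)/(√(t + P(-32)) + (-24 + 8*(-1))) = (-2229 + 4299)/(√(-4924 + (½)*(40 - 32)/(-32)) + (-24 + 8*(-1))) = 2070/(√(-4924 + (½)*(-1/32)*8) + (-24 - 8)) = 2070/(√(-4924 - ⅛) - 32) = 2070/(√(-39393/8) - 32) = 2070/(3*I*√8754/4 - 32) = 2070/(-32 + 3*I*√8754/4)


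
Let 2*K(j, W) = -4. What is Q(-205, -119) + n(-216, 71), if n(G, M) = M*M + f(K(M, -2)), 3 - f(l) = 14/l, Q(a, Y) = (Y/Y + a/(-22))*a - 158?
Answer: 61111/22 ≈ 2777.8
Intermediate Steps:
K(j, W) = -2 (K(j, W) = (½)*(-4) = -2)
Q(a, Y) = -158 + a*(1 - a/22) (Q(a, Y) = (1 + a*(-1/22))*a - 158 = (1 - a/22)*a - 158 = a*(1 - a/22) - 158 = -158 + a*(1 - a/22))
f(l) = 3 - 14/l
n(G, M) = 10 + M² (n(G, M) = M*M + (3 - 14/(-2)) = M² + (3 - 14*(-½)) = M² + (3 + 7) = M² + 10 = 10 + M²)
Q(-205, -119) + n(-216, 71) = (-158 - 205 - 1/22*(-205)²) + (10 + 71²) = (-158 - 205 - 1/22*42025) + (10 + 5041) = (-158 - 205 - 42025/22) + 5051 = -50011/22 + 5051 = 61111/22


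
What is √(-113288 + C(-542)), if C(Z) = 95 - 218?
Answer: I*√113411 ≈ 336.77*I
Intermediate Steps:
C(Z) = -123
√(-113288 + C(-542)) = √(-113288 - 123) = √(-113411) = I*√113411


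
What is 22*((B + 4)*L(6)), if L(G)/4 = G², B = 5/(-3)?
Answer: 7392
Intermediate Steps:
B = -5/3 (B = 5*(-⅓) = -5/3 ≈ -1.6667)
L(G) = 4*G²
22*((B + 4)*L(6)) = 22*((-5/3 + 4)*(4*6²)) = 22*(7*(4*36)/3) = 22*((7/3)*144) = 22*336 = 7392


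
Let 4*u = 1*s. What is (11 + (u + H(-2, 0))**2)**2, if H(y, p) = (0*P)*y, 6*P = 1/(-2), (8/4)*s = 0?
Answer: 121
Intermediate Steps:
s = 0 (s = (1/2)*0 = 0)
P = -1/12 (P = (1/(-2))/6 = (1*(-1/2))/6 = (1/6)*(-1/2) = -1/12 ≈ -0.083333)
u = 0 (u = (1*0)/4 = (1/4)*0 = 0)
H(y, p) = 0 (H(y, p) = (0*(-1/12))*y = 0*y = 0)
(11 + (u + H(-2, 0))**2)**2 = (11 + (0 + 0)**2)**2 = (11 + 0**2)**2 = (11 + 0)**2 = 11**2 = 121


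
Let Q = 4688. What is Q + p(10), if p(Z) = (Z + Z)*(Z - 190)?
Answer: 1088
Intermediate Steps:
p(Z) = 2*Z*(-190 + Z) (p(Z) = (2*Z)*(-190 + Z) = 2*Z*(-190 + Z))
Q + p(10) = 4688 + 2*10*(-190 + 10) = 4688 + 2*10*(-180) = 4688 - 3600 = 1088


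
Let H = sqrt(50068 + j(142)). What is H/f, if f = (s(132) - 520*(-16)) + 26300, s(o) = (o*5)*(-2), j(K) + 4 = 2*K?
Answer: sqrt(12587)/16650 ≈ 0.0067382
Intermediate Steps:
j(K) = -4 + 2*K
s(o) = -10*o (s(o) = (5*o)*(-2) = -10*o)
H = 2*sqrt(12587) (H = sqrt(50068 + (-4 + 2*142)) = sqrt(50068 + (-4 + 284)) = sqrt(50068 + 280) = sqrt(50348) = 2*sqrt(12587) ≈ 224.38)
f = 33300 (f = (-10*132 - 520*(-16)) + 26300 = (-1320 + 8320) + 26300 = 7000 + 26300 = 33300)
H/f = (2*sqrt(12587))/33300 = (2*sqrt(12587))*(1/33300) = sqrt(12587)/16650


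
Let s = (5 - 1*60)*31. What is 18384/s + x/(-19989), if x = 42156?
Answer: -48817084/3786805 ≈ -12.891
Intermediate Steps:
s = -1705 (s = (5 - 60)*31 = -55*31 = -1705)
18384/s + x/(-19989) = 18384/(-1705) + 42156/(-19989) = 18384*(-1/1705) + 42156*(-1/19989) = -18384/1705 - 4684/2221 = -48817084/3786805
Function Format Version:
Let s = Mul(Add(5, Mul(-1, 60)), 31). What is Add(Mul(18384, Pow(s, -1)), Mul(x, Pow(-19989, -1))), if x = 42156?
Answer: Rational(-48817084, 3786805) ≈ -12.891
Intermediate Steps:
s = -1705 (s = Mul(Add(5, -60), 31) = Mul(-55, 31) = -1705)
Add(Mul(18384, Pow(s, -1)), Mul(x, Pow(-19989, -1))) = Add(Mul(18384, Pow(-1705, -1)), Mul(42156, Pow(-19989, -1))) = Add(Mul(18384, Rational(-1, 1705)), Mul(42156, Rational(-1, 19989))) = Add(Rational(-18384, 1705), Rational(-4684, 2221)) = Rational(-48817084, 3786805)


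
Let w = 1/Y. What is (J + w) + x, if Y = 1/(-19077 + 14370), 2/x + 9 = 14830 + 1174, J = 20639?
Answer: 254832342/15995 ≈ 15932.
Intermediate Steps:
x = 2/15995 (x = 2/(-9 + (14830 + 1174)) = 2/(-9 + 16004) = 2/15995 ≈ 0.00012504)
Y = -1/4707 (Y = 1/(-4707) = -1/4707 ≈ -0.00021245)
w = -4707 (w = 1/(-1/4707) = -4707)
(J + w) + x = (20639 - 4707) + 2/15995 = 15932 + 2/15995 = 254832342/15995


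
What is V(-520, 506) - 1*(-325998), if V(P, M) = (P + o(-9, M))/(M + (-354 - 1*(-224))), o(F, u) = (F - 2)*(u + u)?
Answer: 30640899/94 ≈ 3.2597e+5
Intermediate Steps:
o(F, u) = 2*u*(-2 + F) (o(F, u) = (-2 + F)*(2*u) = 2*u*(-2 + F))
V(P, M) = (P - 22*M)/(-130 + M) (V(P, M) = (P + 2*M*(-2 - 9))/(M + (-354 - 1*(-224))) = (P + 2*M*(-11))/(M + (-354 + 224)) = (P - 22*M)/(M - 130) = (P - 22*M)/(-130 + M))
V(-520, 506) - 1*(-325998) = (-520 - 22*506)/(-130 + 506) - 1*(-325998) = (-520 - 11132)/376 + 325998 = (1/376)*(-11652) + 325998 = -2913/94 + 325998 = 30640899/94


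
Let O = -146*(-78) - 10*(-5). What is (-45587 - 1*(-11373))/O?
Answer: -17107/5719 ≈ -2.9913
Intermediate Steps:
O = 11438 (O = 11388 + 50 = 11438)
(-45587 - 1*(-11373))/O = (-45587 - 1*(-11373))/11438 = (-45587 + 11373)*(1/11438) = -34214*1/11438 = -17107/5719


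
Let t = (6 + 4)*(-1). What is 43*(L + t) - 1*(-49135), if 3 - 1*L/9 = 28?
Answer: 39030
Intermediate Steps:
L = -225 (L = 27 - 9*28 = 27 - 252 = -225)
t = -10 (t = 10*(-1) = -10)
43*(L + t) - 1*(-49135) = 43*(-225 - 10) - 1*(-49135) = 43*(-235) + 49135 = -10105 + 49135 = 39030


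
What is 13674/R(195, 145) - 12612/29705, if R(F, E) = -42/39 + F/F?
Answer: -5280432822/29705 ≈ -1.7776e+5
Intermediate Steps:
R(F, E) = -1/13 (R(F, E) = -42*1/39 + 1 = -14/13 + 1 = -1/13)
13674/R(195, 145) - 12612/29705 = 13674/(-1/13) - 12612/29705 = 13674*(-13) - 12612*1/29705 = -177762 - 12612/29705 = -5280432822/29705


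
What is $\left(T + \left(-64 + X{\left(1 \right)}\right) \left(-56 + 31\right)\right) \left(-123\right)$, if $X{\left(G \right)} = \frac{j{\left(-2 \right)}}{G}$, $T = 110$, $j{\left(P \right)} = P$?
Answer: $-216480$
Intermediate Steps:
$X{\left(G \right)} = - \frac{2}{G}$
$\left(T + \left(-64 + X{\left(1 \right)}\right) \left(-56 + 31\right)\right) \left(-123\right) = \left(110 + \left(-64 - \frac{2}{1}\right) \left(-56 + 31\right)\right) \left(-123\right) = \left(110 + \left(-64 - 2\right) \left(-25\right)\right) \left(-123\right) = \left(110 - -1650\right) \left(-123\right) = \left(110 + 1650\right) \left(-123\right) = 1760 \left(-123\right) = -216480$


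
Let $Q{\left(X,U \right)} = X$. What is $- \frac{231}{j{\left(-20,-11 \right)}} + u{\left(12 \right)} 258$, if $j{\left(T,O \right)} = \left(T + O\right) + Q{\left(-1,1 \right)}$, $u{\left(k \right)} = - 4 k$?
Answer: $- \frac{396057}{32} \approx -12377.0$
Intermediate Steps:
$j{\left(T,O \right)} = -1 + O + T$ ($j{\left(T,O \right)} = \left(T + O\right) - 1 = \left(O + T\right) - 1 = -1 + O + T$)
$- \frac{231}{j{\left(-20,-11 \right)}} + u{\left(12 \right)} 258 = - \frac{231}{-1 - 11 - 20} + \left(-4\right) 12 \cdot 258 = - \frac{231}{-32} - 12384 = \left(-231\right) \left(- \frac{1}{32}\right) - 12384 = \frac{231}{32} - 12384 = - \frac{396057}{32}$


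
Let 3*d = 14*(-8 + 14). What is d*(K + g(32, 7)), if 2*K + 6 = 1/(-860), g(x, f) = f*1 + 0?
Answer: 48153/430 ≈ 111.98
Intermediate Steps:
g(x, f) = f (g(x, f) = f + 0 = f)
K = -5161/1720 (K = -3 + (1/2)/(-860) = -3 + (1/2)*(-1/860) = -3 - 1/1720 = -5161/1720 ≈ -3.0006)
d = 28 (d = (14*(-8 + 14))/3 = (14*6)/3 = (1/3)*84 = 28)
d*(K + g(32, 7)) = 28*(-5161/1720 + 7) = 28*(6879/1720) = 48153/430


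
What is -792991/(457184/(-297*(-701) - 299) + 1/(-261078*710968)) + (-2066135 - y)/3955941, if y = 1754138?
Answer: -60528494776933607785788248563/167853794851624600701279 ≈ -3.6060e+5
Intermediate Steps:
-792991/(457184/(-297*(-701) - 299) + 1/(-261078*710968)) + (-2066135 - y)/3955941 = -792991/(457184/(-297*(-701) - 299) + 1/(-261078*710968)) + (-2066135 - 1*1754138)/3955941 = -792991/(457184/(208197 - 299) - 1/261078*1/710968) + (-2066135 - 1754138)*(1/3955941) = -792991/(457184/207898 - 1/185618103504) - 3820273*1/3955941 = -792991/(457184*(1/207898) - 1/185618103504) - 3820273/3955941 = -792991/(228592/103949 - 1/185618103504) - 3820273/3955941 = -792991/42430813516082419/19294816241137296 - 3820273/3955941 = -792991*19294816241137296/42430813516082419 - 3820273/3955941 = -15300615625875705492336/42430813516082419 - 3820273/3955941 = -60528494776933607785788248563/167853794851624600701279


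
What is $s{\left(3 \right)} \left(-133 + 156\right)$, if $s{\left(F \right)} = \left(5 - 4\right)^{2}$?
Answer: $23$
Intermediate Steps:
$s{\left(F \right)} = 1$ ($s{\left(F \right)} = 1^{2} = 1$)
$s{\left(3 \right)} \left(-133 + 156\right) = 1 \left(-133 + 156\right) = 1 \cdot 23 = 23$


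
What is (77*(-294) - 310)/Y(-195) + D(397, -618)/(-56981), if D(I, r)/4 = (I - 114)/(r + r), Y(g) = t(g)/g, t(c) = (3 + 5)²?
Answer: 19697359323763/281714064 ≈ 69920.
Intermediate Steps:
t(c) = 64 (t(c) = 8² = 64)
Y(g) = 64/g
D(I, r) = 2*(-114 + I)/r (D(I, r) = 4*((I - 114)/(r + r)) = 4*((-114 + I)/((2*r))) = 4*((-114 + I)*(1/(2*r))) = 4*((-114 + I)/(2*r)) = 2*(-114 + I)/r)
(77*(-294) - 310)/Y(-195) + D(397, -618)/(-56981) = (77*(-294) - 310)/((64/(-195))) + (2*(-114 + 397)/(-618))/(-56981) = (-22638 - 310)/((64*(-1/195))) + (2*(-1/618)*283)*(-1/56981) = -22948/(-64/195) - 283/309*(-1/56981) = -22948*(-195/64) + 283/17607129 = 1118715/16 + 283/17607129 = 19697359323763/281714064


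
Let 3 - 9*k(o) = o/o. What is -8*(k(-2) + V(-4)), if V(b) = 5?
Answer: -376/9 ≈ -41.778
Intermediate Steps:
k(o) = 2/9 (k(o) = ⅓ - o/(9*o) = ⅓ - ⅑*1 = ⅓ - ⅑ = 2/9)
-8*(k(-2) + V(-4)) = -8*(2/9 + 5) = -8*47/9 = -376/9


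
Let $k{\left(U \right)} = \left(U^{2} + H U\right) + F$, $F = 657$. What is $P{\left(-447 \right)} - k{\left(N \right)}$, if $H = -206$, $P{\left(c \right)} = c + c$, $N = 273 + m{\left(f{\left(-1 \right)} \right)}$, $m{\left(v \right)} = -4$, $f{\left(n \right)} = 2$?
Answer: $-18498$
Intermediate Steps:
$N = 269$ ($N = 273 - 4 = 269$)
$P{\left(c \right)} = 2 c$
$k{\left(U \right)} = 657 + U^{2} - 206 U$ ($k{\left(U \right)} = \left(U^{2} - 206 U\right) + 657 = 657 + U^{2} - 206 U$)
$P{\left(-447 \right)} - k{\left(N \right)} = 2 \left(-447\right) - \left(657 + 269^{2} - 55414\right) = -894 - \left(657 + 72361 - 55414\right) = -894 - 17604 = -18498$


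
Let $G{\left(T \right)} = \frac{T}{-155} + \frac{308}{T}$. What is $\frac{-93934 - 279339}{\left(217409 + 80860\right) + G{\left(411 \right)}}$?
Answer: $- \frac{23779356465}{19001105464} \approx -1.2515$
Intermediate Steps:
$G{\left(T \right)} = \frac{308}{T} - \frac{T}{155}$ ($G{\left(T \right)} = T \left(- \frac{1}{155}\right) + \frac{308}{T} = - \frac{T}{155} + \frac{308}{T} = \frac{308}{T} - \frac{T}{155}$)
$\frac{-93934 - 279339}{\left(217409 + 80860\right) + G{\left(411 \right)}} = \frac{-93934 - 279339}{\left(217409 + 80860\right) + \left(\frac{308}{411} - \frac{411}{155}\right)} = - \frac{373273}{298269 + \left(308 \cdot \frac{1}{411} - \frac{411}{155}\right)} = - \frac{373273}{298269 + \left(\frac{308}{411} - \frac{411}{155}\right)} = - \frac{373273}{298269 - \frac{121181}{63705}} = - \frac{373273}{\frac{19001105464}{63705}} = \left(-373273\right) \frac{63705}{19001105464} = - \frac{23779356465}{19001105464}$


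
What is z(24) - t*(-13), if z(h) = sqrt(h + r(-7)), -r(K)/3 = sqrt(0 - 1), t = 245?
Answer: 3185 + sqrt(24 - 3*I) ≈ 3189.9 - 0.30559*I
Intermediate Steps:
r(K) = -3*I (r(K) = -3*sqrt(0 - 1) = -3*I)
z(h) = sqrt(h - 3*I)
z(24) - t*(-13) = sqrt(24 - 3*I) - 245*(-13) = sqrt(24 - 3*I) - 1*(-3185) = sqrt(24 - 3*I) + 3185 = 3185 + sqrt(24 - 3*I)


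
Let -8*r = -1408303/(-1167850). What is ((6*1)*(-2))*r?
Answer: 4224909/2335700 ≈ 1.8088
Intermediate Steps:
r = -1408303/9342800 (r = -(-1408303)/(8*(-1167850)) = -(-1408303)*(-1)/(8*1167850) = -⅛*1408303/1167850 = -1408303/9342800 ≈ -0.15074)
((6*1)*(-2))*r = ((6*1)*(-2))*(-1408303/9342800) = (6*(-2))*(-1408303/9342800) = -12*(-1408303/9342800) = 4224909/2335700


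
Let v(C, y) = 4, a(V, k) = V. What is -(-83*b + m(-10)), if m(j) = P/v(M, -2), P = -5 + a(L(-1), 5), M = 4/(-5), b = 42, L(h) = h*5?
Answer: 6977/2 ≈ 3488.5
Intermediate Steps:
L(h) = 5*h
M = -4/5 (M = 4*(-1/5) = -4/5 ≈ -0.80000)
P = -10 (P = -5 + 5*(-1) = -5 - 5 = -10)
m(j) = -5/2 (m(j) = -10/4 = -10*1/4 = -5/2)
-(-83*b + m(-10)) = -(-83*42 - 5/2) = -(-3486 - 5/2) = -1*(-6977/2) = 6977/2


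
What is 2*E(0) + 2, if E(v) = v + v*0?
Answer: 2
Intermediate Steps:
E(v) = v (E(v) = v + 0 = v)
2*E(0) + 2 = 2*0 + 2 = 0 + 2 = 2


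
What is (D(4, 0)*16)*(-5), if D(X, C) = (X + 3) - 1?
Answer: -480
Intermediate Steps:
D(X, C) = 2 + X (D(X, C) = (3 + X) - 1 = 2 + X)
(D(4, 0)*16)*(-5) = ((2 + 4)*16)*(-5) = (6*16)*(-5) = 96*(-5) = -480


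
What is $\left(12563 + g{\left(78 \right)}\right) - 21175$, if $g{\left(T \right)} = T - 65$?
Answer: $-8599$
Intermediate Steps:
$g{\left(T \right)} = -65 + T$ ($g{\left(T \right)} = T - 65 = -65 + T$)
$\left(12563 + g{\left(78 \right)}\right) - 21175 = \left(12563 + \left(-65 + 78\right)\right) - 21175 = \left(12563 + 13\right) - 21175 = 12576 - 21175 = -8599$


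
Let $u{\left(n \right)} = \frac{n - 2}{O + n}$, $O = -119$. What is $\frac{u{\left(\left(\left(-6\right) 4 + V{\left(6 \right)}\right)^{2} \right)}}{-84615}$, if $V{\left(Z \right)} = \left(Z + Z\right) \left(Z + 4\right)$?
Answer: $- \frac{9214}{769742655} \approx -1.197 \cdot 10^{-5}$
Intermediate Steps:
$V{\left(Z \right)} = 2 Z \left(4 + Z\right)$
$u{\left(n \right)} = \frac{-2 + n}{-119 + n}$ ($u{\left(n \right)} = \frac{n - 2}{-119 + n} = \frac{-2 + n}{-119 + n}$)
$\frac{u{\left(\left(\left(-6\right) 4 + V{\left(6 \right)}\right)^{2} \right)}}{-84615} = \frac{\frac{1}{-119 + \left(\left(-6\right) 4 + 2 \cdot 6 \left(4 + 6\right)\right)^{2}} \left(-2 + \left(\left(-6\right) 4 + 2 \cdot 6 \left(4 + 6\right)\right)^{2}\right)}{-84615} = \frac{-2 + \left(-24 + 2 \cdot 6 \cdot 10\right)^{2}}{-119 + \left(-24 + 2 \cdot 6 \cdot 10\right)^{2}} \left(- \frac{1}{84615}\right) = \frac{-2 + \left(-24 + 120\right)^{2}}{-119 + \left(-24 + 120\right)^{2}} \left(- \frac{1}{84615}\right) = \frac{-2 + 96^{2}}{-119 + 96^{2}} \left(- \frac{1}{84615}\right) = \frac{-2 + 9216}{-119 + 9216} \left(- \frac{1}{84615}\right) = \frac{1}{9097} \cdot 9214 \left(- \frac{1}{84615}\right) = \frac{9214}{9097} \left(- \frac{1}{84615}\right) = - \frac{9214}{769742655}$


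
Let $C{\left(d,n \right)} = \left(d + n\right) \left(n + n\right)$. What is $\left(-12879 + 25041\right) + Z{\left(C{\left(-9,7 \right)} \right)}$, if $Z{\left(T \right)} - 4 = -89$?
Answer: $12077$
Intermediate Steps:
$C{\left(d,n \right)} = 2 n \left(d + n\right)$ ($C{\left(d,n \right)} = \left(d + n\right) 2 n = 2 n \left(d + n\right)$)
$Z{\left(T \right)} = -85$ ($Z{\left(T \right)} = 4 - 89 = -85$)
$\left(-12879 + 25041\right) + Z{\left(C{\left(-9,7 \right)} \right)} = \left(-12879 + 25041\right) - 85 = 12162 - 85 = 12077$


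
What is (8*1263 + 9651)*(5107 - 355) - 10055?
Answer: 93865705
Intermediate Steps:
(8*1263 + 9651)*(5107 - 355) - 10055 = (10104 + 9651)*4752 - 10055 = 19755*4752 - 10055 = 93875760 - 10055 = 93865705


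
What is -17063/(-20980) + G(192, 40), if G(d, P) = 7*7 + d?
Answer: 5073243/20980 ≈ 241.81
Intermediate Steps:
G(d, P) = 49 + d
-17063/(-20980) + G(192, 40) = -17063/(-20980) + (49 + 192) = -17063*(-1/20980) + 241 = 17063/20980 + 241 = 5073243/20980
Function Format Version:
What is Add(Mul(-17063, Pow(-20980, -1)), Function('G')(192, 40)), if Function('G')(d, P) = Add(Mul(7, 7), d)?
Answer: Rational(5073243, 20980) ≈ 241.81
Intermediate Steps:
Function('G')(d, P) = Add(49, d)
Add(Mul(-17063, Pow(-20980, -1)), Function('G')(192, 40)) = Add(Mul(-17063, Pow(-20980, -1)), Add(49, 192)) = Add(Mul(-17063, Rational(-1, 20980)), 241) = Add(Rational(17063, 20980), 241) = Rational(5073243, 20980)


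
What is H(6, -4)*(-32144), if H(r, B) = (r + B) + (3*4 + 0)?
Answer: -450016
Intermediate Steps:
H(r, B) = 12 + B + r (H(r, B) = (B + r) + (12 + 0) = (B + r) + 12 = 12 + B + r)
H(6, -4)*(-32144) = (12 - 4 + 6)*(-32144) = 14*(-32144) = -450016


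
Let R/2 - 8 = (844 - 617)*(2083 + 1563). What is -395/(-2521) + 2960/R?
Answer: 33065283/208650565 ≈ 0.15847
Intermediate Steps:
R = 1655300 (R = 16 + 2*((844 - 617)*(2083 + 1563)) = 16 + 2*(227*3646) = 16 + 2*827642 = 16 + 1655284 = 1655300)
-395/(-2521) + 2960/R = -395/(-2521) + 2960/1655300 = -395*(-1/2521) + 2960*(1/1655300) = 395/2521 + 148/82765 = 33065283/208650565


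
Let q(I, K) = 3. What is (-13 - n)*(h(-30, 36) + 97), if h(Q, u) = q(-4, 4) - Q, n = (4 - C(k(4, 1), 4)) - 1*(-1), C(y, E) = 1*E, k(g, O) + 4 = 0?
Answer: -1820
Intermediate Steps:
k(g, O) = -4 (k(g, O) = -4 + 0 = -4)
C(y, E) = E
n = 1 (n = (4 - 1*4) - 1*(-1) = (4 - 4) + 1 = 0 + 1 = 1)
h(Q, u) = 3 - Q
(-13 - n)*(h(-30, 36) + 97) = (-13 - 1*1)*((3 - 1*(-30)) + 97) = (-13 - 1)*((3 + 30) + 97) = -14*(33 + 97) = -14*130 = -1820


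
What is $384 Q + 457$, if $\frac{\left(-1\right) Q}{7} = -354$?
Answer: $952009$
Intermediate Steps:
$Q = 2478$ ($Q = \left(-7\right) \left(-354\right) = 2478$)
$384 Q + 457 = 384 \cdot 2478 + 457 = 951552 + 457 = 952009$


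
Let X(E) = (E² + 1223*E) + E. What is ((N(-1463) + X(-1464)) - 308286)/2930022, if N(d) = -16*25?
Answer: 21337/1465011 ≈ 0.014564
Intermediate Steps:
N(d) = -400
X(E) = E² + 1224*E
((N(-1463) + X(-1464)) - 308286)/2930022 = ((-400 - 1464*(1224 - 1464)) - 308286)/2930022 = ((-400 - 1464*(-240)) - 308286)*(1/2930022) = ((-400 + 351360) - 308286)*(1/2930022) = (350960 - 308286)*(1/2930022) = 42674*(1/2930022) = 21337/1465011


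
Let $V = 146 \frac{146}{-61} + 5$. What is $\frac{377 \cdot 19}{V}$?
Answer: $- \frac{436943}{21011} \approx -20.796$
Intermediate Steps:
$V = - \frac{21011}{61}$ ($V = 146 \cdot 146 \left(- \frac{1}{61}\right) + 5 = 146 \left(- \frac{146}{61}\right) + 5 = - \frac{21316}{61} + 5 = - \frac{21011}{61} \approx -344.44$)
$\frac{377 \cdot 19}{V} = \frac{377 \cdot 19}{- \frac{21011}{61}} = 7163 \left(- \frac{61}{21011}\right) = - \frac{436943}{21011}$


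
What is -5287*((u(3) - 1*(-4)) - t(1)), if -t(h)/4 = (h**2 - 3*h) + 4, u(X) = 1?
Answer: -68731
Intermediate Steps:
t(h) = -16 - 4*h**2 + 12*h (t(h) = -4*((h**2 - 3*h) + 4) = -4*(4 + h**2 - 3*h) = -16 - 4*h**2 + 12*h)
-5287*((u(3) - 1*(-4)) - t(1)) = -5287*((1 - 1*(-4)) - (-16 - 4*1**2 + 12*1)) = -5287*((1 + 4) - (-16 - 4*1 + 12)) = -5287*(5 - (-16 - 4 + 12)) = -5287*(5 - 1*(-8)) = -5287*(5 + 8) = -5287*13 = -68731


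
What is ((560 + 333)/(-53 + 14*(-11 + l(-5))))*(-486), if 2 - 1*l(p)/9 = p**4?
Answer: 16074/2915 ≈ 5.5142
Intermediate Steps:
l(p) = 18 - 9*p**4
((560 + 333)/(-53 + 14*(-11 + l(-5))))*(-486) = ((560 + 333)/(-53 + 14*(-11 + (18 - 9*(-5)**4))))*(-486) = (893/(-53 + 14*(-11 + (18 - 9*625))))*(-486) = (893/(-53 + 14*(-11 + (18 - 5625))))*(-486) = (893/(-53 + 14*(-11 - 5607)))*(-486) = (893/(-53 + 14*(-5618)))*(-486) = (893/(-53 - 78652))*(-486) = (893/(-78705))*(-486) = (893*(-1/78705))*(-486) = -893/78705*(-486) = 16074/2915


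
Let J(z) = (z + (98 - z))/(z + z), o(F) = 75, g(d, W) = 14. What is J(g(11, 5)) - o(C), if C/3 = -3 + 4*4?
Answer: -143/2 ≈ -71.500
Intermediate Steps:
C = 39 (C = 3*(-3 + 4*4) = 3*(-3 + 16) = 3*13 = 39)
J(z) = 49/z (J(z) = 98/((2*z)) = 98*(1/(2*z)) = 49/z)
J(g(11, 5)) - o(C) = 49/14 - 1*75 = 49*(1/14) - 75 = 7/2 - 75 = -143/2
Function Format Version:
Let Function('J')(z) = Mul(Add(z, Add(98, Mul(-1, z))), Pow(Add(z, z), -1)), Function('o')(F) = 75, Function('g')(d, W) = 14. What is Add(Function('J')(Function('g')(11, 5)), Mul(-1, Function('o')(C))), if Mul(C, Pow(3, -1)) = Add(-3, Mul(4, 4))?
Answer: Rational(-143, 2) ≈ -71.500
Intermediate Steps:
C = 39 (C = Mul(3, Add(-3, Mul(4, 4))) = Mul(3, Add(-3, 16)) = Mul(3, 13) = 39)
Function('J')(z) = Mul(49, Pow(z, -1)) (Function('J')(z) = Mul(98, Pow(Mul(2, z), -1)) = Mul(98, Mul(Rational(1, 2), Pow(z, -1))) = Mul(49, Pow(z, -1)))
Add(Function('J')(Function('g')(11, 5)), Mul(-1, Function('o')(C))) = Add(Mul(49, Pow(14, -1)), Mul(-1, 75)) = Add(Mul(49, Rational(1, 14)), -75) = Add(Rational(7, 2), -75) = Rational(-143, 2)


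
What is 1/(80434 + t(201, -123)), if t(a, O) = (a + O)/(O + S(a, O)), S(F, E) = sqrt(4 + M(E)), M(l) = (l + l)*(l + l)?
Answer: 456373661/36708055508588 - 39*sqrt(15130)/73416111017176 ≈ 1.2432e-5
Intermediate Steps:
M(l) = 4*l**2 (M(l) = (2*l)*(2*l) = 4*l**2)
S(F, E) = sqrt(4 + 4*E**2)
t(a, O) = (O + a)/(O + 2*sqrt(1 + O**2)) (t(a, O) = (a + O)/(O + 2*sqrt(1 + O**2)) = (O + a)/(O + 2*sqrt(1 + O**2)))
1/(80434 + t(201, -123)) = 1/(80434 + (-123 + 201)/(-123 + 2*sqrt(1 + (-123)**2))) = 1/(80434 + 78/(-123 + 2*sqrt(1 + 15129))) = 1/(80434 + 78/(-123 + 2*sqrt(15130)))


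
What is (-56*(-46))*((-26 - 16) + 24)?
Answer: -46368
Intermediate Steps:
(-56*(-46))*((-26 - 16) + 24) = 2576*(-42 + 24) = 2576*(-18) = -46368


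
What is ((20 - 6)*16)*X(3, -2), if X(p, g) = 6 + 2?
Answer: 1792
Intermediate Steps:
X(p, g) = 8
((20 - 6)*16)*X(3, -2) = ((20 - 6)*16)*8 = (14*16)*8 = 224*8 = 1792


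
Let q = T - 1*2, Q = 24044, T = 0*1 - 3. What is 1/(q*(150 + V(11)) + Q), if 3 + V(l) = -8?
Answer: 1/23349 ≈ 4.2828e-5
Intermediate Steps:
V(l) = -11 (V(l) = -3 - 8 = -11)
T = -3 (T = 0 - 3 = -3)
q = -5 (q = -3 - 1*2 = -3 - 2 = -5)
1/(q*(150 + V(11)) + Q) = 1/(-5*(150 - 11) + 24044) = 1/(-5*139 + 24044) = 1/(-695 + 24044) = 1/23349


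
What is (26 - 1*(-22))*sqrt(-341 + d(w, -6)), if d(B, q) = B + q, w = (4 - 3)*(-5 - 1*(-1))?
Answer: 144*I*sqrt(39) ≈ 899.28*I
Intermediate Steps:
w = -4 (w = 1*(-5 + 1) = 1*(-4) = -4)
(26 - 1*(-22))*sqrt(-341 + d(w, -6)) = (26 - 1*(-22))*sqrt(-341 + (-4 - 6)) = (26 + 22)*sqrt(-341 - 10) = 48*sqrt(-351) = 48*(3*I*sqrt(39)) = 144*I*sqrt(39)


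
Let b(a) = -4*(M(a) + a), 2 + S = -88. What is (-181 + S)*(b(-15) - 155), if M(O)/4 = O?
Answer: -39295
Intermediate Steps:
S = -90 (S = -2 - 88 = -90)
M(O) = 4*O
b(a) = -20*a (b(a) = -4*(4*a + a) = -20*a)
(-181 + S)*(b(-15) - 155) = (-181 - 90)*(-20*(-15) - 155) = -271*(300 - 155) = -271*145 = -39295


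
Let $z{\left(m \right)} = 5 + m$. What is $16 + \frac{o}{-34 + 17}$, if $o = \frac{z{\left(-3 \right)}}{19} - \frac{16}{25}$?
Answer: $\frac{129454}{8075} \approx 16.031$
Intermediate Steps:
$o = - \frac{254}{475}$ ($o = \frac{5 - 3}{19} - \frac{16}{25} = 2 \cdot \frac{1}{19} - \frac{16}{25} = \frac{2}{19} - \frac{16}{25} = - \frac{254}{475} \approx -0.53474$)
$16 + \frac{o}{-34 + 17} = 16 + \frac{1}{-34 + 17} \left(- \frac{254}{475}\right) = 16 + \frac{1}{-17} \left(- \frac{254}{475}\right) = 16 - - \frac{254}{8075} = 16 + \frac{254}{8075} = \frac{129454}{8075}$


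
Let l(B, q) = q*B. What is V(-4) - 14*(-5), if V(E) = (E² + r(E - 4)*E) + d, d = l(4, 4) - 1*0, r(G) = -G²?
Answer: 358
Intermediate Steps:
l(B, q) = B*q
d = 16 (d = 4*4 - 1*0 = 16 + 0 = 16)
V(E) = 16 + E² - E*(-4 + E)² (V(E) = (E² + (-(E - 4)²)*E) + 16 = (E² + (-(-4 + E)²)*E) + 16 = (E² - E*(-4 + E)²) + 16 = 16 + E² - E*(-4 + E)²)
V(-4) - 14*(-5) = (16 + (-4)² - 1*(-4)*(-4 - 4)²) - 14*(-5) = (16 + 16 - 1*(-4)*(-8)²) + 70 = (16 + 16 - 1*(-4)*64) + 70 = (16 + 16 + 256) + 70 = 288 + 70 = 358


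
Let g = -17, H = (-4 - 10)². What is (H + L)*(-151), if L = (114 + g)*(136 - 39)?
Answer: -1450355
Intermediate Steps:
H = 196 (H = (-14)² = 196)
L = 9409 (L = (114 - 17)*(136 - 39) = 97*97 = 9409)
(H + L)*(-151) = (196 + 9409)*(-151) = 9605*(-151) = -1450355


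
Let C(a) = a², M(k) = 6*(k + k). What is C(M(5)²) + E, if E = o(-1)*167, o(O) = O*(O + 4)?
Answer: 12959499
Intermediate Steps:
o(O) = O*(4 + O)
M(k) = 12*k (M(k) = 6*(2*k) = 12*k)
E = -501 (E = -(4 - 1)*167 = -1*3*167 = -3*167 = -501)
C(M(5)²) + E = ((12*5)²)² - 501 = (60²)² - 501 = 3600² - 501 = 12960000 - 501 = 12959499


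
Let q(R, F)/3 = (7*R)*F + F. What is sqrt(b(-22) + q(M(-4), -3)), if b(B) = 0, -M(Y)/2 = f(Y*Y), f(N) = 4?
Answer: 3*sqrt(55) ≈ 22.249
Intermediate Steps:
M(Y) = -8 (M(Y) = -2*4 = -8)
q(R, F) = 3*F + 21*F*R (q(R, F) = 3*((7*R)*F + F) = 3*(7*F*R + F) = 3*(F + 7*F*R) = 3*F + 21*F*R)
sqrt(b(-22) + q(M(-4), -3)) = sqrt(0 + 3*(-3)*(1 + 7*(-8))) = sqrt(0 + 3*(-3)*(1 - 56)) = sqrt(0 + 3*(-3)*(-55)) = sqrt(0 + 495) = sqrt(495) = 3*sqrt(55)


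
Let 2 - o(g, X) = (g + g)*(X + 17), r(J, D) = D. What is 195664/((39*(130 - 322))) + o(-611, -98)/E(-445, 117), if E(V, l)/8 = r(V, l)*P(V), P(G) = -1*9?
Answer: -60571/4212 ≈ -14.381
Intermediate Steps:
o(g, X) = 2 - 2*g*(17 + X) (o(g, X) = 2 - (g + g)*(X + 17) = 2 - 2*g*(17 + X))
P(G) = -9
E(V, l) = -72*l (E(V, l) = 8*(l*(-9)) = 8*(-9*l) = -72*l)
195664/((39*(130 - 322))) + o(-611, -98)/E(-445, 117) = 195664/((39*(130 - 322))) + (2 - 34*(-611) - 2*(-98)*(-611))/((-72*117)) = 195664/((39*(-192))) + (2 + 20774 - 119756)/(-8424) = 195664/(-7488) - 98980*(-1/8424) = 195664*(-1/7488) + 24745/2106 = -12229/468 + 24745/2106 = -60571/4212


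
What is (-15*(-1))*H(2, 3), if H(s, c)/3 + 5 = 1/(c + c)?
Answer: -435/2 ≈ -217.50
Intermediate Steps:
H(s, c) = -15 + 3/(2*c) (H(s, c) = -15 + 3/(c + c) = -15 + 3/((2*c)) = -15 + 3*(1/(2*c)) = -15 + 3/(2*c))
(-15*(-1))*H(2, 3) = (-15*(-1))*(-15 + (3/2)/3) = 15*(-15 + (3/2)*(⅓)) = 15*(-15 + ½) = 15*(-29/2) = -435/2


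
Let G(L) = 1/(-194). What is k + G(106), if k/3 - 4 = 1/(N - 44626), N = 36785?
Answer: 18245425/1521154 ≈ 11.994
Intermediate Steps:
G(L) = -1/194
k = 94089/7841 (k = 12 + 3/(36785 - 44626) = 12 + 3/(-7841) = 12 + 3*(-1/7841) = 12 - 3/7841 = 94089/7841 ≈ 12.000)
k + G(106) = 94089/7841 - 1/194 = 18245425/1521154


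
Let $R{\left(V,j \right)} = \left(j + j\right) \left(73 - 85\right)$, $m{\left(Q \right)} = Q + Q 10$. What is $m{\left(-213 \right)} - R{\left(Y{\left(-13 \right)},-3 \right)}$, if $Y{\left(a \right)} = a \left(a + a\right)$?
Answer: $-2415$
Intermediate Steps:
$Y{\left(a \right)} = 2 a^{2}$ ($Y{\left(a \right)} = a 2 a = 2 a^{2}$)
$m{\left(Q \right)} = 11 Q$ ($m{\left(Q \right)} = Q + 10 Q = 11 Q$)
$R{\left(V,j \right)} = - 24 j$ ($R{\left(V,j \right)} = 2 j \left(-12\right) = - 24 j$)
$m{\left(-213 \right)} - R{\left(Y{\left(-13 \right)},-3 \right)} = 11 \left(-213\right) - \left(-24\right) \left(-3\right) = -2343 - 72 = -2415$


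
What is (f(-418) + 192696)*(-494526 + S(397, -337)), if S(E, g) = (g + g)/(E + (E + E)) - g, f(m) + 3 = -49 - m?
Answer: -37877462711642/397 ≈ -9.5409e+10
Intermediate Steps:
f(m) = -52 - m (f(m) = -3 + (-49 - m) = -52 - m)
S(E, g) = -g + 2*g/(3*E) (S(E, g) = (2*g)/(E + 2*E) - g = (2*g)/((3*E)) - g = (2*g)*(1/(3*E)) - g = 2*g/(3*E) - g = -g + 2*g/(3*E))
(f(-418) + 192696)*(-494526 + S(397, -337)) = ((-52 - 1*(-418)) + 192696)*(-494526 + (-1*(-337) + (⅔)*(-337)/397)) = ((-52 + 418) + 192696)*(-494526 + (337 + (⅔)*(-337)*(1/397))) = (366 + 192696)*(-494526 + (337 - 674/1191)) = 193062*(-494526 + 400693/1191) = 193062*(-588579773/1191) = -37877462711642/397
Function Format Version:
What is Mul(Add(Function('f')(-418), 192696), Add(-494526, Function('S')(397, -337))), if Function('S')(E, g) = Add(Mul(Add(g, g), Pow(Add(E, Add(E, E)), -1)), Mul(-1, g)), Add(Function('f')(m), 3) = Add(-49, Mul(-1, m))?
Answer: Rational(-37877462711642, 397) ≈ -9.5409e+10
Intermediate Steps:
Function('f')(m) = Add(-52, Mul(-1, m)) (Function('f')(m) = Add(-3, Add(-49, Mul(-1, m))) = Add(-52, Mul(-1, m)))
Function('S')(E, g) = Add(Mul(-1, g), Mul(Rational(2, 3), g, Pow(E, -1))) (Function('S')(E, g) = Add(Mul(Mul(2, g), Pow(Add(E, Mul(2, E)), -1)), Mul(-1, g)) = Add(Mul(Mul(2, g), Pow(Mul(3, E), -1)), Mul(-1, g)) = Add(Mul(Mul(2, g), Mul(Rational(1, 3), Pow(E, -1))), Mul(-1, g)) = Add(Mul(Rational(2, 3), g, Pow(E, -1)), Mul(-1, g)) = Add(Mul(-1, g), Mul(Rational(2, 3), g, Pow(E, -1))))
Mul(Add(Function('f')(-418), 192696), Add(-494526, Function('S')(397, -337))) = Mul(Add(Add(-52, Mul(-1, -418)), 192696), Add(-494526, Add(Mul(-1, -337), Mul(Rational(2, 3), -337, Pow(397, -1))))) = Mul(Add(Add(-52, 418), 192696), Add(-494526, Add(337, Mul(Rational(2, 3), -337, Rational(1, 397))))) = Mul(Add(366, 192696), Add(-494526, Add(337, Rational(-674, 1191)))) = Mul(193062, Add(-494526, Rational(400693, 1191))) = Mul(193062, Rational(-588579773, 1191)) = Rational(-37877462711642, 397)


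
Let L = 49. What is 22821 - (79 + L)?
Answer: 22693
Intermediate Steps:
22821 - (79 + L) = 22821 - (79 + 49) = 22821 - 128 = 22693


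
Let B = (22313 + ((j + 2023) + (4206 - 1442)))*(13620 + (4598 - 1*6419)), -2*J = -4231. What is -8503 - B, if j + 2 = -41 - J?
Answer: -588586523/2 ≈ -2.9429e+8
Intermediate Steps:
J = 4231/2 (J = -1/2*(-4231) = 4231/2 ≈ 2115.5)
j = -4317/2 (j = -2 + (-41 - 1*4231/2) = -2 + (-41 - 4231/2) = -2 - 4313/2 = -4317/2 ≈ -2158.5)
B = 588569517/2 (B = (22313 + ((-4317/2 + 2023) + (4206 - 1442)))*(13620 + (4598 - 1*6419)) = (22313 + (-271/2 + 2764))*(13620 + (4598 - 6419)) = (22313 + 5257/2)*(13620 - 1821) = (49883/2)*11799 = 588569517/2 ≈ 2.9428e+8)
-8503 - B = -8503 - 1*588569517/2 = -8503 - 588569517/2 = -588586523/2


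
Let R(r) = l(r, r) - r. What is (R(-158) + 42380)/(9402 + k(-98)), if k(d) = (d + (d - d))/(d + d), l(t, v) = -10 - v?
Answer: 85372/18805 ≈ 4.5399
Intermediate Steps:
R(r) = -10 - 2*r (R(r) = (-10 - r) - r = -10 - 2*r)
k(d) = ½ (k(d) = (d + 0)/((2*d)) = d*(1/(2*d)) = ½)
(R(-158) + 42380)/(9402 + k(-98)) = ((-10 - 2*(-158)) + 42380)/(9402 + ½) = ((-10 + 316) + 42380)/(18805/2) = (306 + 42380)*(2/18805) = 42686*(2/18805) = 85372/18805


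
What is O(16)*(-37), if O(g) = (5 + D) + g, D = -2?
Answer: -703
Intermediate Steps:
O(g) = 3 + g (O(g) = (5 - 2) + g = 3 + g)
O(16)*(-37) = (3 + 16)*(-37) = 19*(-37) = -703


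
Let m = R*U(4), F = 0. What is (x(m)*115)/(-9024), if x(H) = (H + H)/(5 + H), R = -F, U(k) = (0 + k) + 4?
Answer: 0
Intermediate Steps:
U(k) = 4 + k (U(k) = k + 4 = 4 + k)
R = 0 (R = -1*0 = 0)
m = 0 (m = 0*(4 + 4) = 0*8 = 0)
x(H) = 2*H/(5 + H) (x(H) = (2*H)/(5 + H) = 2*H/(5 + H))
(x(m)*115)/(-9024) = ((2*0/(5 + 0))*115)/(-9024) = ((2*0/5)*115)*(-1/9024) = ((2*0*(⅕))*115)*(-1/9024) = (0*115)*(-1/9024) = 0*(-1/9024) = 0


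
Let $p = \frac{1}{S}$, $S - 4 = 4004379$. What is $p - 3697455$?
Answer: $- \frac{14806025945264}{4004383} \approx -3.6975 \cdot 10^{6}$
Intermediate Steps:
$S = 4004383$ ($S = 4 + 4004379 = 4004383$)
$p = \frac{1}{4004383} \approx 2.4973 \cdot 10^{-7}$
$p - 3697455 = \frac{1}{4004383} - 3697455 = - \frac{14806025945264}{4004383}$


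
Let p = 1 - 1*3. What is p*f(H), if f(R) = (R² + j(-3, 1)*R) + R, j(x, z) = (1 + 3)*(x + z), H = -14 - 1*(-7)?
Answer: -196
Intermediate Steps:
H = -7 (H = -14 + 7 = -7)
j(x, z) = 4*x + 4*z (j(x, z) = 4*(x + z) = 4*x + 4*z)
f(R) = R² - 7*R (f(R) = (R² + (4*(-3) + 4*1)*R) + R = (R² + (-12 + 4)*R) + R = (R² - 8*R) + R = R² - 7*R)
p = -2 (p = 1 - 3 = -2)
p*f(H) = -(-14)*(-7 - 7) = -(-14)*(-14) = -2*98 = -196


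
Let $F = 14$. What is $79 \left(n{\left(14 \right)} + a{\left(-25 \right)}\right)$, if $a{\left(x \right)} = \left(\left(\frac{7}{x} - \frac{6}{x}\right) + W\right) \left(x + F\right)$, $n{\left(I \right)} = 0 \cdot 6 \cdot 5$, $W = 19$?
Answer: $- \frac{411906}{25} \approx -16476.0$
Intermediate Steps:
$n{\left(I \right)} = 0$ ($n{\left(I \right)} = 0 \cdot 5 = 0$)
$a{\left(x \right)} = \left(14 + x\right) \left(19 + \frac{1}{x}\right)$ ($a{\left(x \right)} = \left(\left(\frac{7}{x} - \frac{6}{x}\right) + 19\right) \left(x + 14\right) = \left(\frac{1}{x} + 19\right) \left(14 + x\right) = \left(19 + \frac{1}{x}\right) \left(14 + x\right) = \left(14 + x\right) \left(19 + \frac{1}{x}\right)$)
$79 \left(n{\left(14 \right)} + a{\left(-25 \right)}\right) = 79 \left(0 + \left(267 + \frac{14}{-25} + 19 \left(-25\right)\right)\right) = 79 \left(0 + \left(267 + 14 \left(- \frac{1}{25}\right) - 475\right)\right) = 79 \left(0 - \frac{5214}{25}\right) = 79 \left(- \frac{5214}{25}\right) = - \frac{411906}{25}$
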